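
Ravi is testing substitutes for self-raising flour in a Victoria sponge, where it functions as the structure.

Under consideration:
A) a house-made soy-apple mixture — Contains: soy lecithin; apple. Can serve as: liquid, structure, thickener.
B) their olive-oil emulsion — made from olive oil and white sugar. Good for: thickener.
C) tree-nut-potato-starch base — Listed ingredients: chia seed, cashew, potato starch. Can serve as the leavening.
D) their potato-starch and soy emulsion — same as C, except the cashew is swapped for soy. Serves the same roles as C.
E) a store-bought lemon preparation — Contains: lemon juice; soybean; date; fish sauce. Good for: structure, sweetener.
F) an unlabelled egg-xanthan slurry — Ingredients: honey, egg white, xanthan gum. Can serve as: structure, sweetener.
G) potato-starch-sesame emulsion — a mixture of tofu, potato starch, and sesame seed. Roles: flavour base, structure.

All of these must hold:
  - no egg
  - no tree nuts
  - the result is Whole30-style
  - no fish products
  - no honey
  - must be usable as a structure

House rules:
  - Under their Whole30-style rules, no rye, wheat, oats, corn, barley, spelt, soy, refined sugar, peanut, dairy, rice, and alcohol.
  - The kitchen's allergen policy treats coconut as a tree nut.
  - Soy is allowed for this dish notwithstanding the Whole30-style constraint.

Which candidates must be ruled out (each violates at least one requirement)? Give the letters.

A: soy is permitted under the Whole30-style carve-out; nothing else excluded — keep
B: not usable as a structure; has white sugar, so not Whole30-style — reject
C: not usable as a structure; has cashew, so not tree-nut-free — out
D: not usable as a structure — no
E: has fish sauce, so not fish-free — out
F: has egg white, so not egg-free; has honey, so not honey-free — no
G: soy is permitted under the Whole30-style carve-out; nothing else excluded — OK

B, C, D, E, F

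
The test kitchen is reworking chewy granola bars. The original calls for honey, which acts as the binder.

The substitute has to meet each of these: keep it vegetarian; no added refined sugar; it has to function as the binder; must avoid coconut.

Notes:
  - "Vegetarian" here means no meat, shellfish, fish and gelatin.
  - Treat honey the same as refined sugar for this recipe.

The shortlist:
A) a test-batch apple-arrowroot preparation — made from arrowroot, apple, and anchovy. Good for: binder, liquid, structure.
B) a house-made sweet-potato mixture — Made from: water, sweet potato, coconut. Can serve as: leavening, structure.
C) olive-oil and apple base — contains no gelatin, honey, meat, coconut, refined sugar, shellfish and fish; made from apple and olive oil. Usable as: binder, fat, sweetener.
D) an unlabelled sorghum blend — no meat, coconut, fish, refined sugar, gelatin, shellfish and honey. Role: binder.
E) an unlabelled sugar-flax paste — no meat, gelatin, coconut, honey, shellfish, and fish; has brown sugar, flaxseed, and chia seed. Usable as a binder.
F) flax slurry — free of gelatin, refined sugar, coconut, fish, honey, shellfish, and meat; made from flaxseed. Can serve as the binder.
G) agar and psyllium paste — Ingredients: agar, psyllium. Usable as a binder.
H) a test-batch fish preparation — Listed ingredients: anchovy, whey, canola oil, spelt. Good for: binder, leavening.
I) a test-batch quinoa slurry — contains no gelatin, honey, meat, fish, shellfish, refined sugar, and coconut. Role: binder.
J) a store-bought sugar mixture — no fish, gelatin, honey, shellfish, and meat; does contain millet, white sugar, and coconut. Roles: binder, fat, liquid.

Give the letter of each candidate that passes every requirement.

C, D, F, G, I

A: has anchovy, so not vegetarian — reject
B: not usable as a binder; has coconut, so not coconut-free — reject
C: nothing on the exclusion list — keep
D: works as a binder, no-added-sugar, no coconut — OK
E: has brown sugar, so not no-added-sugar — reject
F: nothing on the exclusion list — keep
G: works as a binder, no coconut, vegetarian — OK
H: has anchovy, so not vegetarian — reject
I: no coconut, vegetarian — valid
J: has coconut, so not coconut-free; has white sugar, so not no-added-sugar — out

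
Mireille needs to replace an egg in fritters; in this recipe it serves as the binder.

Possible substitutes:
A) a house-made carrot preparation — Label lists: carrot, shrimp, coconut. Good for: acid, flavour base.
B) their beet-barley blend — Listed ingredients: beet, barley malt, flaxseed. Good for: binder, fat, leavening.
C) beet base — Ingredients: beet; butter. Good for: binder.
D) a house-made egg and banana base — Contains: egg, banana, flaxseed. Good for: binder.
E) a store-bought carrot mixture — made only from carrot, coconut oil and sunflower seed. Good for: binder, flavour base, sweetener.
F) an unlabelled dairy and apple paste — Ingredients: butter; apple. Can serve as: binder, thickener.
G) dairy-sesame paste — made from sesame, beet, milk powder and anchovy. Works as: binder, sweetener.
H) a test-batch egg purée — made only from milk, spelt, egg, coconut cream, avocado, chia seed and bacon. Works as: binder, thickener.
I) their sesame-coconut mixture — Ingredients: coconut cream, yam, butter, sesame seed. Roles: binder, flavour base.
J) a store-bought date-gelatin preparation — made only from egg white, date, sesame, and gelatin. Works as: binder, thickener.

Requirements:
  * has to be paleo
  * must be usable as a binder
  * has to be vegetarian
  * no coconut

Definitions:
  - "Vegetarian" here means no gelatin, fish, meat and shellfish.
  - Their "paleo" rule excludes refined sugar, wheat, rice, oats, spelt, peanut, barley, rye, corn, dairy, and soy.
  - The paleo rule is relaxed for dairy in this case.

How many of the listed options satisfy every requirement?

A: not usable as a binder; has shrimp, so not vegetarian (and 1 more) — reject
B: has barley malt, so not paleo — reject
C: dairy is permitted under the paleo carve-out; nothing else excluded — OK
D: no coconut, paleo — valid
E: has coconut oil, so not coconut-free — no
F: dairy is permitted under the paleo carve-out; nothing else excluded — OK
G: has anchovy, so not vegetarian — out
H: has bacon, so not vegetarian; has spelt, so not paleo (and 1 more) — no
I: has coconut cream, so not coconut-free — no
J: has gelatin, so not vegetarian — out

3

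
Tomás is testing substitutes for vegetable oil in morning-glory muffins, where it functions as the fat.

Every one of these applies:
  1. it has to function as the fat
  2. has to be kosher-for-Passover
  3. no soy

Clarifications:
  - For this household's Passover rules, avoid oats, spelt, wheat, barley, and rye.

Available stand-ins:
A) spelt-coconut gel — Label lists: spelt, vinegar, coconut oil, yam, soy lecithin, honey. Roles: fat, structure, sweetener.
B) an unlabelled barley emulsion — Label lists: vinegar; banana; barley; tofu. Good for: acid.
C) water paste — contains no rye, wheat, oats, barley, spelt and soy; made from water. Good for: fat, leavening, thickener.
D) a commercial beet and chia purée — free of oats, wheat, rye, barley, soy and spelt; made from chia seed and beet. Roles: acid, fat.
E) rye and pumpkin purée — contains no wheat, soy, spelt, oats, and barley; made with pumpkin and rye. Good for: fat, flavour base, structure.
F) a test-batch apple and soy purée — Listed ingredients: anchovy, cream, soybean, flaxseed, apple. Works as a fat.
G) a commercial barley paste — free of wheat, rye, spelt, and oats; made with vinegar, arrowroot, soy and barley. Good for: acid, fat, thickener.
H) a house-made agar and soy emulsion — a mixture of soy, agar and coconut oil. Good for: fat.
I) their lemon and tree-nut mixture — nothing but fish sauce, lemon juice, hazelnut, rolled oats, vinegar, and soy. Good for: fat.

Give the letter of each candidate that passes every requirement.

C, D

A: has spelt, so not kosher-for-Passover; has soy lecithin, so not soy-free — out
B: not usable as a fat; has barley, so not kosher-for-Passover (and 1 more) — out
C: works as a fat, kosher-for-Passover, no soy — OK
D: nothing on the exclusion list — valid
E: has rye, so not kosher-for-Passover — no
F: has soybean, so not soy-free — no
G: has barley, so not kosher-for-Passover; has soy, so not soy-free — out
H: has soy, so not soy-free — reject
I: has rolled oats, so not kosher-for-Passover; has soy, so not soy-free — reject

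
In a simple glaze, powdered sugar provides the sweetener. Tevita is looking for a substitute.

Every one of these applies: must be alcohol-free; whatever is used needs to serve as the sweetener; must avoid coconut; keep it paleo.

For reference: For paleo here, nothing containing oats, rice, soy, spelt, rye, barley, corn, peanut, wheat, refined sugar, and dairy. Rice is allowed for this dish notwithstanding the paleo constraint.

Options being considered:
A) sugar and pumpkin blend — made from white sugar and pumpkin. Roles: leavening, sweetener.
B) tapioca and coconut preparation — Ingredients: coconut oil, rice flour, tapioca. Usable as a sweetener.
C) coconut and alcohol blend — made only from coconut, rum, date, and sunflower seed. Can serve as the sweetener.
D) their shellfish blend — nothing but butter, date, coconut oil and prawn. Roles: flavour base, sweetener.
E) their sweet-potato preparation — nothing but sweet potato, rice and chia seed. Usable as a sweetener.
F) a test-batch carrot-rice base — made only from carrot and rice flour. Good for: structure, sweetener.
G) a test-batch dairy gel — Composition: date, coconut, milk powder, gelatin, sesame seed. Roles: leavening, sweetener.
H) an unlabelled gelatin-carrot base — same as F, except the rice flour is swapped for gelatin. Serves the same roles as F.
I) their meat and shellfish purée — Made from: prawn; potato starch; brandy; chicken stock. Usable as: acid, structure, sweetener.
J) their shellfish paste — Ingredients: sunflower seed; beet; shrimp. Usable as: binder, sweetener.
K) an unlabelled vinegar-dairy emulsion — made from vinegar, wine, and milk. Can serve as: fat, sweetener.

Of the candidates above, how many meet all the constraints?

4

A: has white sugar, so not paleo — no
B: has coconut oil, so not coconut-free — out
C: has coconut, so not coconut-free; has rum, so not alcohol-free — no
D: has butter, so not paleo; has coconut oil, so not coconut-free — reject
E: rice is permitted under the paleo carve-out; nothing else excluded — keep
F: rice is permitted under the paleo carve-out; nothing else excluded — OK
G: has milk powder, so not paleo; has coconut, so not coconut-free — out
H: only gelatin and carrot; none excluded — OK
I: has brandy, so not alcohol-free — no
J: paleo, no coconut — valid
K: has milk, so not paleo; has wine, so not alcohol-free — out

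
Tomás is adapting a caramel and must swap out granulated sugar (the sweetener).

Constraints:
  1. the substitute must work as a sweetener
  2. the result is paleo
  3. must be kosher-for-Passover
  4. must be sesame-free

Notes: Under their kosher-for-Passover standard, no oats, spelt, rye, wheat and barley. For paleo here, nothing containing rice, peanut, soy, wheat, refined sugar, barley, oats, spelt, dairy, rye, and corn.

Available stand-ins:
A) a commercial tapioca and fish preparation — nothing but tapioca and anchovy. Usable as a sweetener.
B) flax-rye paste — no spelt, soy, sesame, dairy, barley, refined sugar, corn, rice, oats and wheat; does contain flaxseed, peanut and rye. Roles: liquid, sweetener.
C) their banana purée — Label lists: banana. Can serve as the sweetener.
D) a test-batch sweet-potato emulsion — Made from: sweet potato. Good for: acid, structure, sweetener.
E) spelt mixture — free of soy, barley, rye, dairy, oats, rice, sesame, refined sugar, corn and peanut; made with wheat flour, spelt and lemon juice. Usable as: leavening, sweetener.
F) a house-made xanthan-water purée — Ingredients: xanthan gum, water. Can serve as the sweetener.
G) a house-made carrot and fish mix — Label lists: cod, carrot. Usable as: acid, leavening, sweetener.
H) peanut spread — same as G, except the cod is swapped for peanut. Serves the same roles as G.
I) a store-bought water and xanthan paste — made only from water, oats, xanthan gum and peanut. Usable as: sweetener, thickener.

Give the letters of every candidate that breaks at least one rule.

B, E, H, I

A: only anchovy and tapioca; none excluded — valid
B: has rye, so not kosher-for-Passover; has peanut, so not paleo — out
C: every rule checks out — valid
D: only sweet potato; none excluded — keep
E: has spelt, so not kosher-for-Passover; has spelt, so not paleo — no
F: only xanthan gum and water; none excluded — keep
G: only cod and carrot; none excluded — OK
H: has peanut, so not paleo — no
I: has oats, so not kosher-for-Passover; has oats, so not paleo — reject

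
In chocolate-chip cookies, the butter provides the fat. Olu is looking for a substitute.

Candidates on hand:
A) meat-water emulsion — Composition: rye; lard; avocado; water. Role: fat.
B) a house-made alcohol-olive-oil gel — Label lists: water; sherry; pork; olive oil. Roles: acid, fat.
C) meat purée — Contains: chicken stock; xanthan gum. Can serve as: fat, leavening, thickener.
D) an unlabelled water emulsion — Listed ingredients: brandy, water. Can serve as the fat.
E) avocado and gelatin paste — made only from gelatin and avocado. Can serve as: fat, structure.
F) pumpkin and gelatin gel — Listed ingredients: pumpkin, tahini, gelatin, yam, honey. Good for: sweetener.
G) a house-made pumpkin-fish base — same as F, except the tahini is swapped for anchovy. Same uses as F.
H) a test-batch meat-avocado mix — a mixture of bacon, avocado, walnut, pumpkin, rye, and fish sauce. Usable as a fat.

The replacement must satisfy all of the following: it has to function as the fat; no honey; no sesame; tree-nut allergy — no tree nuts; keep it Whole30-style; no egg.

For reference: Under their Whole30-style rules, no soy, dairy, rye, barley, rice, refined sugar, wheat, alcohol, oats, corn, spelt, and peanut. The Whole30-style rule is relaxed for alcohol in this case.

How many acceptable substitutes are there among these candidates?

A: has rye, so not Whole30-style — reject
B: alcohol is permitted under the Whole30-style carve-out; nothing else excluded — keep
C: works as a fat, Whole30-style, no honey — valid
D: alcohol is permitted under the Whole30-style carve-out; nothing else excluded — valid
E: no honey, no egg — valid
F: not usable as a fat; has honey, so not honey-free (and 1 more) — reject
G: not usable as a fat; has honey, so not honey-free — reject
H: has rye, so not Whole30-style; has walnut, so not tree-nut-free — reject

4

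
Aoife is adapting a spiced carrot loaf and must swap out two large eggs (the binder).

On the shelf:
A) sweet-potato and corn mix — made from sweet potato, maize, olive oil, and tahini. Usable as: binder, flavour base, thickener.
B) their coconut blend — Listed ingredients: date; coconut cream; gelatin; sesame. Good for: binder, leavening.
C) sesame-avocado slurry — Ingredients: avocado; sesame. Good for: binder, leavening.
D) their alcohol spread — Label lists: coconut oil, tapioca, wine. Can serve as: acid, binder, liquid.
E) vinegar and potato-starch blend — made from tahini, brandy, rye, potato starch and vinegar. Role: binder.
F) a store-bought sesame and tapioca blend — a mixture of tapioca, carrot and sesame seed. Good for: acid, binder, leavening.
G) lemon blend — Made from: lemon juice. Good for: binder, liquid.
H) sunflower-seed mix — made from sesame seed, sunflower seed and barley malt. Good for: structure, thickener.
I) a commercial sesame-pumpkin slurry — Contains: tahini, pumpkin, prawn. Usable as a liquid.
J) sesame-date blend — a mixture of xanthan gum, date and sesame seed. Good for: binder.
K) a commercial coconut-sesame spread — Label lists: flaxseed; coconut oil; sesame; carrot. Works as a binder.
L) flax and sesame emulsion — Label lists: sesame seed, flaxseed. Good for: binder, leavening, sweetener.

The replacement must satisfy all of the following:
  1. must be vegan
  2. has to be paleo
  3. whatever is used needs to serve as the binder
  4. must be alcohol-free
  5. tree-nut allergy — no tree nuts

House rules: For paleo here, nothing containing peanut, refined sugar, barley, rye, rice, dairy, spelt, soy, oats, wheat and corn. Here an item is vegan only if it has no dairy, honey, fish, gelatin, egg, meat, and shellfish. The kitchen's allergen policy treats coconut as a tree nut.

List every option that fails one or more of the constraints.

A, B, D, E, H, I, K

A: has maize, so not paleo — out
B: has gelatin, so not vegan; has coconut cream, so not tree-nut-free — out
C: only sesame and avocado; none excluded — OK
D: has coconut oil, so not tree-nut-free; has wine, so not alcohol-free — reject
E: has rye, so not paleo; has brandy, so not alcohol-free — out
F: works as a binder, vegan, paleo — keep
G: all constraints satisfied — valid
H: not usable as a binder; has barley malt, so not paleo — no
I: not usable as a binder; has prawn, so not vegan — out
J: only sesame seed, xanthan gum and date; none excluded — valid
K: has coconut oil, so not tree-nut-free — reject
L: only sesame seed and flaxseed; none excluded — OK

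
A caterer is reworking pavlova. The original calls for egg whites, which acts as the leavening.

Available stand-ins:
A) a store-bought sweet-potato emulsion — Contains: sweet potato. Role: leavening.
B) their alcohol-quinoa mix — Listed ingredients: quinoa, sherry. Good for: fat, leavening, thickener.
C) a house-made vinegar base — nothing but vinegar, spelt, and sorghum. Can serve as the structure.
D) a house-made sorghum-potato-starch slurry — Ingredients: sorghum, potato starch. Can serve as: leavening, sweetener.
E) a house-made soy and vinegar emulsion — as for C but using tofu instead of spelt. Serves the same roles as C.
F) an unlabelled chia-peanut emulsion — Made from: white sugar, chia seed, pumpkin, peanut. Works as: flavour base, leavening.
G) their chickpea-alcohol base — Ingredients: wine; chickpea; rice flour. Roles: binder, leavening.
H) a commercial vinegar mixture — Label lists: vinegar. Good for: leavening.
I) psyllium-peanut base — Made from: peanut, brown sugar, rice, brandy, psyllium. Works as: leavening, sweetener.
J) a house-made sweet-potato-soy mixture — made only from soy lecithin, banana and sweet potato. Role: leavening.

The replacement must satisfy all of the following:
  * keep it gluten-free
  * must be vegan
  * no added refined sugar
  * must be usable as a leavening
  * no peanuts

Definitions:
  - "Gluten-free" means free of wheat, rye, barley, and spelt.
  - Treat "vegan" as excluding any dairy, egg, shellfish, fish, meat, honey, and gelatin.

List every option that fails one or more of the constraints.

C, E, F, I

A: works as a leavening, vegan, gluten-free — OK
B: only sherry and quinoa; none excluded — OK
C: not usable as a leavening; has spelt, so not gluten-free — no
D: all constraints satisfied — OK
E: not usable as a leavening — reject
F: has peanut, so not peanut-free; has white sugar, so not no-added-sugar — reject
G: only wine, rice flour, and chickpea; none excluded — OK
H: every rule checks out — keep
I: has peanut, so not peanut-free; has brown sugar, so not no-added-sugar — no
J: only soy lecithin, sweet potato and banana; none excluded — OK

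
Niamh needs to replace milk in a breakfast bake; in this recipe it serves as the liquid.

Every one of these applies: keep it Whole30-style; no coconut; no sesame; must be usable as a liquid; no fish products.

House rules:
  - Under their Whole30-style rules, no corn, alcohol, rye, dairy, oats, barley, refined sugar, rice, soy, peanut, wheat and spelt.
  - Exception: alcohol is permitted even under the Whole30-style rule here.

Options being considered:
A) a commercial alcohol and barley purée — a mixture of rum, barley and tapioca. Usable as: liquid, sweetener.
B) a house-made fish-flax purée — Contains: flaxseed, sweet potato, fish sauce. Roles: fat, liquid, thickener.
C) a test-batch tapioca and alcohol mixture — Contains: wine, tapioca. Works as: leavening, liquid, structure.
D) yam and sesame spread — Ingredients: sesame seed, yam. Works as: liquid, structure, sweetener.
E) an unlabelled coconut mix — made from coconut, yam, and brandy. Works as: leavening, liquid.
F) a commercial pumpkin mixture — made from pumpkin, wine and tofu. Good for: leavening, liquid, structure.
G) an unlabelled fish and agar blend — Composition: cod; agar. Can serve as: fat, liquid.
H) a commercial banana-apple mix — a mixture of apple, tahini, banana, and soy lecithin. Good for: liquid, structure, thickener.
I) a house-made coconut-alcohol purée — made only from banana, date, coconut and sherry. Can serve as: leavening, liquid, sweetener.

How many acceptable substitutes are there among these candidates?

A: has barley, so not Whole30-style — no
B: has fish sauce, so not fish-free — no
C: alcohol is permitted under the Whole30-style carve-out; nothing else excluded — keep
D: has sesame seed, so not sesame-free — reject
E: has coconut, so not coconut-free — no
F: has tofu, so not Whole30-style — reject
G: has cod, so not fish-free — no
H: has soy lecithin, so not Whole30-style; has tahini, so not sesame-free — out
I: has coconut, so not coconut-free — out

1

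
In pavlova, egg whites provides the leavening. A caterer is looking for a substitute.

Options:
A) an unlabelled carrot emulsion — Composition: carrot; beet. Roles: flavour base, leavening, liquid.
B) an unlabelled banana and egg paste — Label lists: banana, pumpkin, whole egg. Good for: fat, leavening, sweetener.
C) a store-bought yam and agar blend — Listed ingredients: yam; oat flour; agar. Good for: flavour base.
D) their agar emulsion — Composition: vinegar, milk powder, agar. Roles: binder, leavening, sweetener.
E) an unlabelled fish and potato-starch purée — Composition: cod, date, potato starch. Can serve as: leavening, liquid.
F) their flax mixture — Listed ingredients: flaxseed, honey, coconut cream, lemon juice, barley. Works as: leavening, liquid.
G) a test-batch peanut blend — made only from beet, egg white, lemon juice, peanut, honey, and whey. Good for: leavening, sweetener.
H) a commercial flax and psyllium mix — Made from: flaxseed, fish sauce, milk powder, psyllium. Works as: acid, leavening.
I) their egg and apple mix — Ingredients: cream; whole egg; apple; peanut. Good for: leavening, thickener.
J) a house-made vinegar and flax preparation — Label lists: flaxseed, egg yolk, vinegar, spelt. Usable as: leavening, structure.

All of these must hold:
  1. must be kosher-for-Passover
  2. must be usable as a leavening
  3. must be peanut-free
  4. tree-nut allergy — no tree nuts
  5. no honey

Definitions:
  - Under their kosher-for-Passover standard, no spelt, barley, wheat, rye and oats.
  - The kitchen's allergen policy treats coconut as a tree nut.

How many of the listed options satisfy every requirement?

A: only beet and carrot; none excluded — valid
B: only whole egg, pumpkin, and banana; none excluded — OK
C: not usable as a leavening; has oat flour, so not kosher-for-Passover — no
D: no peanut, no honey — keep
E: works as a leavening, tree-nut-free, kosher-for-Passover — OK
F: has barley, so not kosher-for-Passover; has coconut cream, so not tree-nut-free (and 1 more) — reject
G: has honey, so not honey-free; has peanut, so not peanut-free — out
H: kosher-for-Passover, no honey — valid
I: has peanut, so not peanut-free — out
J: has spelt, so not kosher-for-Passover — no

5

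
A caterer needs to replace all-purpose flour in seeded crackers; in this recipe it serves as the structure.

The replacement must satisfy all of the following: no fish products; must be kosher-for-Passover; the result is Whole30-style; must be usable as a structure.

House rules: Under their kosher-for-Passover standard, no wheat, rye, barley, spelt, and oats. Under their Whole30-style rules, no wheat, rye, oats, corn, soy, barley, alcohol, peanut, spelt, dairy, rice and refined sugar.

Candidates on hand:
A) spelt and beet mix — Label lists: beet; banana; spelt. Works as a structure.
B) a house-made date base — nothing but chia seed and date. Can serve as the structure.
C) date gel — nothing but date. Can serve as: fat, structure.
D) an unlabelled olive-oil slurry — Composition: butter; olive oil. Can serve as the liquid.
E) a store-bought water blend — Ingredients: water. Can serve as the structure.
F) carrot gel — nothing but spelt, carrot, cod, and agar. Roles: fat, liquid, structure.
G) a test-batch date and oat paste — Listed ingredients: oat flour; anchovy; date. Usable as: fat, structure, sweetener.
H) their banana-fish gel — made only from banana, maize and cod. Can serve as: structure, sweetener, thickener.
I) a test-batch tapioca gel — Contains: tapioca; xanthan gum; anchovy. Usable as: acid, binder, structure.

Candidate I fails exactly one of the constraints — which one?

fish-free

usable as a structure: satisfied
kosher-for-Passover: satisfied
Whole30-style: satisfied
fish-free: has anchovy — fails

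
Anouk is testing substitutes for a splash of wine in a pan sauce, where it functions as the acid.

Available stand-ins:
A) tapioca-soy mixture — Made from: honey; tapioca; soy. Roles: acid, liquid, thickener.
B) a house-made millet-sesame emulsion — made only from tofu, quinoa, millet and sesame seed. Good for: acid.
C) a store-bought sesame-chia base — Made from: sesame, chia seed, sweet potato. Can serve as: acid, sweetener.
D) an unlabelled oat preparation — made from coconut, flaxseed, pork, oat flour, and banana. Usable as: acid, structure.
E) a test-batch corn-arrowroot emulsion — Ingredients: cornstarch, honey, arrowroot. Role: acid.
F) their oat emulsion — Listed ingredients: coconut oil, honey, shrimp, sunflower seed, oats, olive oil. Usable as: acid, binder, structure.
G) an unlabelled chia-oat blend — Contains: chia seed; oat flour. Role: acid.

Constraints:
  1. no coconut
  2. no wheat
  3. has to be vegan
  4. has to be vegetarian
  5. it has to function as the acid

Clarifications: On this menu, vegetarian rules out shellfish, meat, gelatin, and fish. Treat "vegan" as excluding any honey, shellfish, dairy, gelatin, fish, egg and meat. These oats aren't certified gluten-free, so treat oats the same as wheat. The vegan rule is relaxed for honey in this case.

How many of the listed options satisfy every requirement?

A: honey is permitted under the vegan carve-out; nothing else excluded — OK
B: works as an acid, wheat-free, vegan — OK
C: nothing on the exclusion list — OK
D: has pork, so not vegetarian; has pork, so not vegan (and 2 more) — out
E: honey is permitted under the vegan carve-out; nothing else excluded — keep
F: has shrimp, so not vegetarian; has shrimp, so not vegan (and 2 more) — out
G: has oat flour, so not wheat-free — no

4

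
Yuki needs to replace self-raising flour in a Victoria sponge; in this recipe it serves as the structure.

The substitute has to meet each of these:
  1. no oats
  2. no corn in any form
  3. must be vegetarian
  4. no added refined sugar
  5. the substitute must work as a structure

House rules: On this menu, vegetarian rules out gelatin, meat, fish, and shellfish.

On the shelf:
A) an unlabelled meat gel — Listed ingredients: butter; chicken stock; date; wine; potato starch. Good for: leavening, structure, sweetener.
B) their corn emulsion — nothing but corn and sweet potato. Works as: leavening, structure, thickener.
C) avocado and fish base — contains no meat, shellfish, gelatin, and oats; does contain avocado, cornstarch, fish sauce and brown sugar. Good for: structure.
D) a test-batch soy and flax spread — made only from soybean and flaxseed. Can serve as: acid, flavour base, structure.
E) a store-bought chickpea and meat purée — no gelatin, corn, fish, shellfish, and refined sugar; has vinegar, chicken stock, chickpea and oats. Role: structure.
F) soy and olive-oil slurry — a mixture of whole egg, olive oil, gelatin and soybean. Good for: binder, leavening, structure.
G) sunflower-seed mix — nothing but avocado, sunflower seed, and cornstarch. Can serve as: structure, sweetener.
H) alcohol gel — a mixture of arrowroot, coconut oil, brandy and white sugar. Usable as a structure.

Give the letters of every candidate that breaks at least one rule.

A, B, C, E, F, G, H

A: has chicken stock, so not vegetarian — reject
B: has corn, so not corn-free — reject
C: has fish sauce, so not vegetarian; has cornstarch, so not corn-free (and 1 more) — out
D: vegetarian, no oats — keep
E: has chicken stock, so not vegetarian; has oats, so not oat-free — no
F: has gelatin, so not vegetarian — out
G: has cornstarch, so not corn-free — reject
H: has white sugar, so not no-added-sugar — no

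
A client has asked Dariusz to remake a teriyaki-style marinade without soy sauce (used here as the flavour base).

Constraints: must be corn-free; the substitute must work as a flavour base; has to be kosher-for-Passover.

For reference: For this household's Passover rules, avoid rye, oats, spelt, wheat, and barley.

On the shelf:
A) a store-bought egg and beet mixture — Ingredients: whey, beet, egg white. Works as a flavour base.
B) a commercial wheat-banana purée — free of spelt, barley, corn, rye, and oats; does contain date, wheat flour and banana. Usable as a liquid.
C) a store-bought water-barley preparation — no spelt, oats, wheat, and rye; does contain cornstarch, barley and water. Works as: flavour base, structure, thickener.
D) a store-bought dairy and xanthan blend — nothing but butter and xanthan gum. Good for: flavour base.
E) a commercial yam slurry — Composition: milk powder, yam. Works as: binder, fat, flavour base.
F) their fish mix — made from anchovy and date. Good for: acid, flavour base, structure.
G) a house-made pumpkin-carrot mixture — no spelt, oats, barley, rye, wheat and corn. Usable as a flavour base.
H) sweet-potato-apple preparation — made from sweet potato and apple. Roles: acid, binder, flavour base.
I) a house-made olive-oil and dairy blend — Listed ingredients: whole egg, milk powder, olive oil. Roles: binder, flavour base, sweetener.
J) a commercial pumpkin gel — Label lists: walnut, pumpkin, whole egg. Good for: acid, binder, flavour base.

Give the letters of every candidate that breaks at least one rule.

A: only whey, egg white, and beet; none excluded — keep
B: not usable as a flavour base; has wheat flour, so not kosher-for-Passover — no
C: has barley, so not kosher-for-Passover; has cornstarch, so not corn-free — no
D: nothing on the exclusion list — valid
E: only milk powder and yam; none excluded — valid
F: only anchovy and date; none excluded — keep
G: all constraints satisfied — keep
H: nothing on the exclusion list — OK
I: kosher-for-Passover, no corn — OK
J: no corn, kosher-for-Passover — keep

B, C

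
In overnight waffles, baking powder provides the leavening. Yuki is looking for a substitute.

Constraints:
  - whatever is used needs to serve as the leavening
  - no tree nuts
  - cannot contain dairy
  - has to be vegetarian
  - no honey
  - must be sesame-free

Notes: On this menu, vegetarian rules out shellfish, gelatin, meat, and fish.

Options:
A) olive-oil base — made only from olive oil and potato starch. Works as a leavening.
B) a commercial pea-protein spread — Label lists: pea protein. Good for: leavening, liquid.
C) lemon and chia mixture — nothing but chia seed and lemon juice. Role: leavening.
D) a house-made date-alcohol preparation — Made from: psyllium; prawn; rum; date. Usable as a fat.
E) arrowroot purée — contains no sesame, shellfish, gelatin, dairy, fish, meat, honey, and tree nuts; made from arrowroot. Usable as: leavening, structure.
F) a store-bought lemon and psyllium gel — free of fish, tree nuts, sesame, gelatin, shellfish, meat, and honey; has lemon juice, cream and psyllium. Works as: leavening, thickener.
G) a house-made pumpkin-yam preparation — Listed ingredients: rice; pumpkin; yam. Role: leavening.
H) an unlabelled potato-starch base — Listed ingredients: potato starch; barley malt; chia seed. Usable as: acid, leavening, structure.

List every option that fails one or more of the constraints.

A: works as a leavening, no sesame, no honey — OK
B: no tree nuts, vegetarian — valid
C: every rule checks out — OK
D: not usable as a leavening; has prawn, so not vegetarian — no
E: every rule checks out — OK
F: has cream, so not dairy-free — reject
G: only rice, pumpkin, and yam; none excluded — keep
H: every rule checks out — OK

D, F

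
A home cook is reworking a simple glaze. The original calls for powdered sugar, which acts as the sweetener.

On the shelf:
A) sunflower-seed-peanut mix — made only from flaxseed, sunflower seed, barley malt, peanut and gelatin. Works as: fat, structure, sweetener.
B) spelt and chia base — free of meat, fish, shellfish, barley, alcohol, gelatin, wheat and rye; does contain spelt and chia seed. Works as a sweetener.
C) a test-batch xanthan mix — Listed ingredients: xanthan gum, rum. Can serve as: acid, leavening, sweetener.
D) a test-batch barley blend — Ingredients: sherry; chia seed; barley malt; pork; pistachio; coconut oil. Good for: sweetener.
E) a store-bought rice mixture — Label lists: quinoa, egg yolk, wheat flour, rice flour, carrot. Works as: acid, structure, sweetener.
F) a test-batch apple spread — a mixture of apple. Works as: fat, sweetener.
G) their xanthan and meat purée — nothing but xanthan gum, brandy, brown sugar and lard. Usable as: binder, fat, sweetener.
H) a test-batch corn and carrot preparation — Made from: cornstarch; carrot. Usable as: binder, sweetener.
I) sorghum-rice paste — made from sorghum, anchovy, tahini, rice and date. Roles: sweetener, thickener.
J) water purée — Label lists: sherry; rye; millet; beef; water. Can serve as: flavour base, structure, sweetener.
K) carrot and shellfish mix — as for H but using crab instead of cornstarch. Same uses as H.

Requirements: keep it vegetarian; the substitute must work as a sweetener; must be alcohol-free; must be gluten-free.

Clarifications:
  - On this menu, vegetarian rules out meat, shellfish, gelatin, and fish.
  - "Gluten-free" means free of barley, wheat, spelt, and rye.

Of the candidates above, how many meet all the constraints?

2

A: has gelatin, so not vegetarian; has barley malt, so not gluten-free — out
B: has spelt, so not gluten-free — out
C: has rum, so not alcohol-free — no
D: has pork, so not vegetarian; has barley malt, so not gluten-free (and 1 more) — out
E: has wheat flour, so not gluten-free — reject
F: only apple; none excluded — keep
G: has lard, so not vegetarian; has brandy, so not alcohol-free — no
H: only cornstarch and carrot; none excluded — valid
I: has anchovy, so not vegetarian — out
J: has beef, so not vegetarian; has rye, so not gluten-free (and 1 more) — out
K: has crab, so not vegetarian — reject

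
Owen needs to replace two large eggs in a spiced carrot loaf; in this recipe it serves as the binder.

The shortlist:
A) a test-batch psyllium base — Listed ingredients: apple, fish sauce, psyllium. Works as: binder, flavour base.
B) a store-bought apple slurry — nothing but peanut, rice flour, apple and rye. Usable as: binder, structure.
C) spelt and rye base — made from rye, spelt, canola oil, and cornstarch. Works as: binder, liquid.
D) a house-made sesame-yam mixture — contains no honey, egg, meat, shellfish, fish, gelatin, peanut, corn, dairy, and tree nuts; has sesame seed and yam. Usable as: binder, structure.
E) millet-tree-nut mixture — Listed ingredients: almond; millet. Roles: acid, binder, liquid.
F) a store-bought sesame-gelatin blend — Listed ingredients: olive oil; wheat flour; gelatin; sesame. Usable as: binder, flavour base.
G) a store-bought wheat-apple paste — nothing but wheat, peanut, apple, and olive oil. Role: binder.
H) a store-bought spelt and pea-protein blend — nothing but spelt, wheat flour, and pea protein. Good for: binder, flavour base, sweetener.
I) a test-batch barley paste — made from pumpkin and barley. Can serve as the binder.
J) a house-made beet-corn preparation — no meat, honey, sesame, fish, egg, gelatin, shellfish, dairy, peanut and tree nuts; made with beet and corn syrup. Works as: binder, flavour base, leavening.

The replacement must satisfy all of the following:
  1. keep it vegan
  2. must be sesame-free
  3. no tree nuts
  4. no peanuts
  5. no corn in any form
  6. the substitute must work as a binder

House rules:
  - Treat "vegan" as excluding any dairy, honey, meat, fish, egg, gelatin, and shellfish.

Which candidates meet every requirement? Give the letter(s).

H, I

A: has fish sauce, so not vegan — out
B: has peanut, so not peanut-free — out
C: has cornstarch, so not corn-free — no
D: has sesame seed, so not sesame-free — reject
E: has almond, so not tree-nut-free — out
F: has gelatin, so not vegan; has sesame, so not sesame-free — out
G: has peanut, so not peanut-free — out
H: all constraints satisfied — OK
I: nothing on the exclusion list — keep
J: has corn syrup, so not corn-free — no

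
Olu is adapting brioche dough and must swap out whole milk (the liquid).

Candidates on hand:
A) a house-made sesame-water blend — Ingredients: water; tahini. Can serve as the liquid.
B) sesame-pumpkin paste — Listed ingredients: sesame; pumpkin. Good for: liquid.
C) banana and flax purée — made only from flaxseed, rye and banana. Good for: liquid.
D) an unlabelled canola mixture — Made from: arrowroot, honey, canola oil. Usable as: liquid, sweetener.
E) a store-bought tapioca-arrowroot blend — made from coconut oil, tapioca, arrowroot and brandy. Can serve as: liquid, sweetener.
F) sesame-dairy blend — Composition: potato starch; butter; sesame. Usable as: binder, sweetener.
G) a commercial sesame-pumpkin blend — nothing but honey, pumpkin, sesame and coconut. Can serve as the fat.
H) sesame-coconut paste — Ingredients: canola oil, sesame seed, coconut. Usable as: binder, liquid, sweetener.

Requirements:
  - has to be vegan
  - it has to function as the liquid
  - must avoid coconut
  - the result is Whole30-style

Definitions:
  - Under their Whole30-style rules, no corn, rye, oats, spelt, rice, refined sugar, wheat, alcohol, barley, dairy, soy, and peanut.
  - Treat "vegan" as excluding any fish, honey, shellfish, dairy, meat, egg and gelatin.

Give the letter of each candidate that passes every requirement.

A: nothing on the exclusion list — valid
B: only sesame and pumpkin; none excluded — OK
C: has rye, so not Whole30-style — out
D: has honey, so not vegan — out
E: has brandy, so not Whole30-style; has coconut oil, so not coconut-free — reject
F: not usable as a liquid; has butter, so not Whole30-style (and 1 more) — reject
G: not usable as a liquid; has honey, so not vegan (and 1 more) — no
H: has coconut, so not coconut-free — out

A, B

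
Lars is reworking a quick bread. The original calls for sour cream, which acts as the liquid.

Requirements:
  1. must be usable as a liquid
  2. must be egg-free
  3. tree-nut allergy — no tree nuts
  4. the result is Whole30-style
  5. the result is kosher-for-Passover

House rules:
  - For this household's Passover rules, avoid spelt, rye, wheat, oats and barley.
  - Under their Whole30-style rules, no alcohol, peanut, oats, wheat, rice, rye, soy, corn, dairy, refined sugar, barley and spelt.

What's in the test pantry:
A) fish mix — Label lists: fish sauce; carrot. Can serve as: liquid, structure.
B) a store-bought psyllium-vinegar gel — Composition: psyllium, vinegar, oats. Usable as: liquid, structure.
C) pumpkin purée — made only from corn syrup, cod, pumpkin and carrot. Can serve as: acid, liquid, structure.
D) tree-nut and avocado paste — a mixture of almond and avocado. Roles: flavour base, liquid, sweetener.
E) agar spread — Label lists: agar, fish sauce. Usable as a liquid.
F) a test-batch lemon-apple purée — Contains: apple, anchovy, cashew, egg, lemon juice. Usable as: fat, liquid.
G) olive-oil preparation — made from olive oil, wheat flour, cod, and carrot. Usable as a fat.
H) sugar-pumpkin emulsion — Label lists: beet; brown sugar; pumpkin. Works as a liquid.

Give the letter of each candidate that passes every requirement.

A, E

A: nothing on the exclusion list — keep
B: has oats, so not kosher-for-Passover; has oats, so not Whole30-style — reject
C: has corn syrup, so not Whole30-style — reject
D: has almond, so not tree-nut-free — no
E: no tree nuts, no egg — OK
F: has cashew, so not tree-nut-free; has egg, so not egg-free — no
G: not usable as a liquid; has wheat flour, so not kosher-for-Passover (and 1 more) — out
H: has brown sugar, so not Whole30-style — reject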